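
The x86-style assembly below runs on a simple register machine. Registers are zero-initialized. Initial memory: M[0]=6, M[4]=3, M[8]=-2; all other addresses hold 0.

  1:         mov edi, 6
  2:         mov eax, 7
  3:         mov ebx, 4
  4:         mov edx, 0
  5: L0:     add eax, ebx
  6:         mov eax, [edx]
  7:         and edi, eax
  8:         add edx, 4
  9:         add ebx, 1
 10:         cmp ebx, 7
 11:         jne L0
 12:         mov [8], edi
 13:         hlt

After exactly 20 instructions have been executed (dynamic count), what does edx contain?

mov edi, 6 → edi=6
mov eax, 7 → eax=7
mov ebx, 4 → ebx=4
mov edx, 0 → edx=0
add eax, ebx → eax=7+4=11
mov eax, [edx] → eax=M[0]=6
and edi, eax → edi=6&6=6
add edx, 4 → edx=0+4=4
add ebx, 1 → ebx=4+1=5
cmp ebx, 7  (cmp 5,7)
jne L0: taken
add eax, ebx → eax=6+5=11
mov eax, [edx] → eax=M[4]=3
and edi, eax → edi=6&3=2
add edx, 4 → edx=4+4=8
add ebx, 1 → ebx=5+1=6
cmp ebx, 7  (cmp 6,7)
jne L0: taken
add eax, ebx → eax=3+6=9
mov eax, [edx] → eax=M[8]=-2
After step 20: edx = 8.

8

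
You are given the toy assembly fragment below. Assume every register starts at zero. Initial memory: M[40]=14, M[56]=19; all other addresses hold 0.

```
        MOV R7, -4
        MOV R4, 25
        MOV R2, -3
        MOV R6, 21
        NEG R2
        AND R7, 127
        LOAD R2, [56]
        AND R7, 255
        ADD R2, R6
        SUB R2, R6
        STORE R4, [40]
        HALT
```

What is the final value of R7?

after MOV R7, -4: R7=-4
after MOV R4, 25: R4=25
after MOV R2, -3: R2=-3
after MOV R6, 21: R6=21
after NEG R2: R2=-(-3)=3
after AND R7, 127: R7=(-4)&127=124
after LOAD R2, [56]: R2=M[56]=19
after AND R7, 255: R7=124&255=124
after ADD R2, R6: R2=19+21=40
after SUB R2, R6: R2=40-21=19
STORE R4, [40] → M[40]=25
halt.

124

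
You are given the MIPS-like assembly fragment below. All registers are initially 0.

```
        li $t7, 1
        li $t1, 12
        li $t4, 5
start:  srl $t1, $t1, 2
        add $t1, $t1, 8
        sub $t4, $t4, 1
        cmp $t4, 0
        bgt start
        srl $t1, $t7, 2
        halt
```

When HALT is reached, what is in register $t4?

li $t7, 1 → $t7=1
li $t1, 12 → $t1=12
li $t4, 5 → $t4=5
srl $t1, $t1, 2 → $t1=12>>2=3
add $t1, $t1, 8 → $t1=3+8=11
sub $t4, $t4, 1 → $t4=5-1=4
cmp $t4, 0  (cmp 4,0)
bgt start: taken
srl $t1, $t1, 2 → $t1=11>>2=2
add $t1, $t1, 8 → $t1=2+8=10
sub $t4, $t4, 1 → $t4=4-1=3
cmp $t4, 0  (cmp 3,0)
bgt start: taken
srl $t1, $t1, 2 → $t1=10>>2=2
add $t1, $t1, 8 → $t1=2+8=10
sub $t4, $t4, 1 → $t4=3-1=2
cmp $t4, 0  (cmp 2,0)
bgt start: taken
srl $t1, $t1, 2 → $t1=10>>2=2
add $t1, $t1, 8 → $t1=2+8=10
sub $t4, $t4, 1 → $t4=2-1=1
cmp $t4, 0  (cmp 1,0)
bgt start: taken
srl $t1, $t1, 2 → $t1=10>>2=2
add $t1, $t1, 8 → $t1=2+8=10
sub $t4, $t4, 1 → $t4=1-1=0
cmp $t4, 0  (cmp 0,0)
bgt start: not taken
srl $t1, $t7, 2 → $t1=1>>2=0
halt.

0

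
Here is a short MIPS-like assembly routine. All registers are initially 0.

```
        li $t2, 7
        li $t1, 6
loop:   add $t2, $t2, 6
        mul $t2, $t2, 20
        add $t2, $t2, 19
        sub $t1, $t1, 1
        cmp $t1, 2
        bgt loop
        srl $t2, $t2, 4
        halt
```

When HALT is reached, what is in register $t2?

li $t2, 7 → $t2=7
li $t1, 6 → $t1=6
add $t2, $t2, 6 → $t2=7+6=13
mul $t2, $t2, 20 → $t2=13*20=260
add $t2, $t2, 19 → $t2=260+19=279
sub $t1, $t1, 1 → $t1=6-1=5
cmp $t1, 2  (cmp 5,2)
bgt loop: taken
add $t2, $t2, 6 → $t2=279+6=285
mul $t2, $t2, 20 → $t2=285*20=5700
add $t2, $t2, 19 → $t2=5700+19=5719
sub $t1, $t1, 1 → $t1=5-1=4
cmp $t1, 2  (cmp 4,2)
bgt loop: taken
add $t2, $t2, 6 → $t2=5719+6=5725
mul $t2, $t2, 20 → $t2=5725*20=114500
add $t2, $t2, 19 → $t2=114500+19=114519
sub $t1, $t1, 1 → $t1=4-1=3
cmp $t1, 2  (cmp 3,2)
bgt loop: taken
add $t2, $t2, 6 → $t2=114519+6=114525
mul $t2, $t2, 20 → $t2=114525*20=2290500
add $t2, $t2, 19 → $t2=2290500+19=2290519
sub $t1, $t1, 1 → $t1=3-1=2
cmp $t1, 2  (cmp 2,2)
bgt loop: not taken
srl $t2, $t2, 4 → $t2=2290519>>4=143157
halt.

143157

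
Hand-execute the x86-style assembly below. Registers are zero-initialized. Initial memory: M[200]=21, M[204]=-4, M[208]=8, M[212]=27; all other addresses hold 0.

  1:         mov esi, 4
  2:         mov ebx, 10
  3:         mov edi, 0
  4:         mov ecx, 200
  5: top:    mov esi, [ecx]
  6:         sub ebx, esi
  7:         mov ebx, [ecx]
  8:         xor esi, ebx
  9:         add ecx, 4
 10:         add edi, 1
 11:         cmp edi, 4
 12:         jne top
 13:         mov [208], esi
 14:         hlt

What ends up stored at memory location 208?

0

esi=4
ebx=10
edi=0
ecx=200
esi=M[200]=21
ebx=10-21=-11
ebx=M[200]=21
esi=21^21=0
ecx=200+4=204
edi=0+1=1
cmp edi, 4  (cmp 1,4)
jne top: taken
esi=M[204]=-4
ebx=21-(-4)=25
ebx=M[204]=-4
esi=(-4)^(-4)=0
ecx=204+4=208
edi=1+1=2
cmp edi, 4  (cmp 2,4)
jne top: taken
esi=M[208]=8
ebx=(-4)-8=-12
ebx=M[208]=8
esi=8^8=0
ecx=208+4=212
edi=2+1=3
cmp edi, 4  (cmp 3,4)
jne top: taken
esi=M[212]=27
ebx=8-27=-19
ebx=M[212]=27
esi=27^27=0
ecx=212+4=216
edi=3+1=4
cmp edi, 4  (cmp 4,4)
jne top: not taken
mov [208], esi → M[208]=0
halt.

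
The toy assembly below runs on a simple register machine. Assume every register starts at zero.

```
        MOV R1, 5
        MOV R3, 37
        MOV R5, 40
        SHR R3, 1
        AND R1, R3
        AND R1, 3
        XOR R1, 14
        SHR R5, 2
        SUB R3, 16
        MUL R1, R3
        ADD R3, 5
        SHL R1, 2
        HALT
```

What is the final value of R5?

R1=5
R3=37
R5=40
R3=37>>1=18
R1=5&18=0
R1=0&3=0
R1=0^14=14
R5=40>>2=10
R3=18-16=2
R1=14*2=28
R3=2+5=7
R1=28<<2=112
halt.

10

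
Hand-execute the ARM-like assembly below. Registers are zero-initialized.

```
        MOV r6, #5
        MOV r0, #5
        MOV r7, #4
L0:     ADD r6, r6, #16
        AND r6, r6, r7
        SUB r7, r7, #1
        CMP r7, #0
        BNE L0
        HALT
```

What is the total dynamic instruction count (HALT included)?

after MOV r6, #5: r6=5
after MOV r0, #5: r0=5
after MOV r7, #4: r7=4
after ADD r6, r6, #16: r6=5+16=21
after AND r6, r6, r7: r6=21&4=4
after SUB r7, r7, #1: r7=4-1=3
CMP r7, #0  (cmp 3,0)
BNE L0: taken
after ADD r6, r6, #16: r6=4+16=20
after AND r6, r6, r7: r6=20&3=0
after SUB r7, r7, #1: r7=3-1=2
CMP r7, #0  (cmp 2,0)
BNE L0: taken
after ADD r6, r6, #16: r6=0+16=16
after AND r6, r6, r7: r6=16&2=0
after SUB r7, r7, #1: r7=2-1=1
CMP r7, #0  (cmp 1,0)
BNE L0: taken
after ADD r6, r6, #16: r6=0+16=16
after AND r6, r6, r7: r6=16&1=0
after SUB r7, r7, #1: r7=1-1=0
CMP r7, #0  (cmp 0,0)
BNE L0: not taken
halt.
Total executed instructions: 24.

24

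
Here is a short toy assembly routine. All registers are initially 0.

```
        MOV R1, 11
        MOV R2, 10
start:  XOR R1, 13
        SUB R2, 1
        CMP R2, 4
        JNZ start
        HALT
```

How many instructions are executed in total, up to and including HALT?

27

R1=11
R2=10
R1=11^13=6
R2=10-1=9
CMP R2, 4  (cmp 9,4)
JNZ start: taken
R1=6^13=11
R2=9-1=8
CMP R2, 4  (cmp 8,4)
JNZ start: taken
R1=11^13=6
R2=8-1=7
CMP R2, 4  (cmp 7,4)
JNZ start: taken
R1=6^13=11
R2=7-1=6
CMP R2, 4  (cmp 6,4)
JNZ start: taken
R1=11^13=6
R2=6-1=5
CMP R2, 4  (cmp 5,4)
JNZ start: taken
R1=6^13=11
R2=5-1=4
CMP R2, 4  (cmp 4,4)
JNZ start: not taken
halt.
Total executed instructions: 27.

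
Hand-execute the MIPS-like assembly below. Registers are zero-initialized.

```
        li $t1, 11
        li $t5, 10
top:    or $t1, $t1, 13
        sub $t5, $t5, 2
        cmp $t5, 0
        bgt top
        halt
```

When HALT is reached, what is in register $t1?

after li $t1, 11: $t1=11
after li $t5, 10: $t5=10
after or $t1, $t1, 13: $t1=11|13=15
after sub $t5, $t5, 2: $t5=10-2=8
cmp $t5, 0  (cmp 8,0)
bgt top: taken
after or $t1, $t1, 13: $t1=15|13=15
after sub $t5, $t5, 2: $t5=8-2=6
cmp $t5, 0  (cmp 6,0)
bgt top: taken
after or $t1, $t1, 13: $t1=15|13=15
after sub $t5, $t5, 2: $t5=6-2=4
cmp $t5, 0  (cmp 4,0)
bgt top: taken
after or $t1, $t1, 13: $t1=15|13=15
after sub $t5, $t5, 2: $t5=4-2=2
cmp $t5, 0  (cmp 2,0)
bgt top: taken
after or $t1, $t1, 13: $t1=15|13=15
after sub $t5, $t5, 2: $t5=2-2=0
cmp $t5, 0  (cmp 0,0)
bgt top: not taken
halt.

15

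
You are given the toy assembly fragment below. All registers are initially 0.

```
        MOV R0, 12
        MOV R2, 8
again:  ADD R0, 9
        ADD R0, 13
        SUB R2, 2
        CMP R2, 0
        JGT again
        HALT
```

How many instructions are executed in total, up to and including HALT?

23

MOV R0, 12 → R0=12
MOV R2, 8 → R2=8
ADD R0, 9 → R0=12+9=21
ADD R0, 13 → R0=21+13=34
SUB R2, 2 → R2=8-2=6
CMP R2, 0  (cmp 6,0)
JGT again: taken
ADD R0, 9 → R0=34+9=43
ADD R0, 13 → R0=43+13=56
SUB R2, 2 → R2=6-2=4
CMP R2, 0  (cmp 4,0)
JGT again: taken
ADD R0, 9 → R0=56+9=65
ADD R0, 13 → R0=65+13=78
SUB R2, 2 → R2=4-2=2
CMP R2, 0  (cmp 2,0)
JGT again: taken
ADD R0, 9 → R0=78+9=87
ADD R0, 13 → R0=87+13=100
SUB R2, 2 → R2=2-2=0
CMP R2, 0  (cmp 0,0)
JGT again: not taken
halt.
Total executed instructions: 23.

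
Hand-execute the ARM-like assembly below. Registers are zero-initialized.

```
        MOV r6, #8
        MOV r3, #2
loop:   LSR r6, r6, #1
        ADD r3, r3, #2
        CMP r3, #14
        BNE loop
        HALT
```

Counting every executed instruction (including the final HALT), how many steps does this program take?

27

MOV r6, #8 → r6=8
MOV r3, #2 → r3=2
LSR r6, r6, #1 → r6=8>>1=4
ADD r3, r3, #2 → r3=2+2=4
CMP r3, #14  (cmp 4,14)
BNE loop: taken
LSR r6, r6, #1 → r6=4>>1=2
ADD r3, r3, #2 → r3=4+2=6
CMP r3, #14  (cmp 6,14)
BNE loop: taken
LSR r6, r6, #1 → r6=2>>1=1
ADD r3, r3, #2 → r3=6+2=8
CMP r3, #14  (cmp 8,14)
BNE loop: taken
LSR r6, r6, #1 → r6=1>>1=0
ADD r3, r3, #2 → r3=8+2=10
CMP r3, #14  (cmp 10,14)
BNE loop: taken
LSR r6, r6, #1 → r6=0>>1=0
ADD r3, r3, #2 → r3=10+2=12
CMP r3, #14  (cmp 12,14)
BNE loop: taken
LSR r6, r6, #1 → r6=0>>1=0
ADD r3, r3, #2 → r3=12+2=14
CMP r3, #14  (cmp 14,14)
BNE loop: not taken
halt.
Total executed instructions: 27.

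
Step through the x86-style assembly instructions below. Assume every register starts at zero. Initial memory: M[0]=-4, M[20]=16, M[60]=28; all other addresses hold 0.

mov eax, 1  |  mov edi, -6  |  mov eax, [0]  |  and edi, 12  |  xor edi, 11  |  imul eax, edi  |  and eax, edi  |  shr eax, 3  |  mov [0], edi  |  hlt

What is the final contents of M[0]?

eax=1
edi=-6
eax=M[0]=-4
edi=(-6)&12=8
edi=8^11=3
eax=(-4)*3=-12
eax=(-12)&3=0
eax=0>>3=0
mov [0], edi → M[0]=3
halt.

3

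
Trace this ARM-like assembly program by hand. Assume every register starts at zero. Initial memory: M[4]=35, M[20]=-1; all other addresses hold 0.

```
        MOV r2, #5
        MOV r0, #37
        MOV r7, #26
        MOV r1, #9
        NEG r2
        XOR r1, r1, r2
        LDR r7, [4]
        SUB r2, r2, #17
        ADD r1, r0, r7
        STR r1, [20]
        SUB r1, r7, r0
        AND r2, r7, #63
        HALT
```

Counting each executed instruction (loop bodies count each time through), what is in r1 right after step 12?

-2

MOV r2, #5 → r2=5
MOV r0, #37 → r0=37
MOV r7, #26 → r7=26
MOV r1, #9 → r1=9
NEG r2 → r2=-(5)=-5
XOR r1, r1, r2 → r1=9^(-5)=-14
LDR r7, [4] → r7=M[4]=35
SUB r2, r2, #17 → r2=(-5)-17=-22
ADD r1, r0, r7 → r1=37+35=72
STR r1, [20] → M[20]=72
SUB r1, r7, r0 → r1=35-37=-2
AND r2, r7, #63 → r2=35&63=35
After step 12: r1 = -2.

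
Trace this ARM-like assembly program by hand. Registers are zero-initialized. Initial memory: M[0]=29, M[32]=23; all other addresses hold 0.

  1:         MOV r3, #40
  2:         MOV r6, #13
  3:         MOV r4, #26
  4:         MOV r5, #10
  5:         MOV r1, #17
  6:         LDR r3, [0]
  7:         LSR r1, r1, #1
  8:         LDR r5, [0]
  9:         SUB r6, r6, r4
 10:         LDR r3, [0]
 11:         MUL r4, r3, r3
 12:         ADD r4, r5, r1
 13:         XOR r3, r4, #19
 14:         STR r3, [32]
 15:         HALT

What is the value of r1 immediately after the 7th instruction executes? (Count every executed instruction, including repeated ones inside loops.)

8

r3=40
r6=13
r4=26
r5=10
r1=17
r3=M[0]=29
r1=17>>1=8
After step 7: r1 = 8.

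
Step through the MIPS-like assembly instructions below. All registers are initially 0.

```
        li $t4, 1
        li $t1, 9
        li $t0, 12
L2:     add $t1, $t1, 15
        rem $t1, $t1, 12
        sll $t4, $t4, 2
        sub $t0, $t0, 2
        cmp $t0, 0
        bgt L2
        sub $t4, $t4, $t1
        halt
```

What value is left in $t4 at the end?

4093

li $t4, 1 → $t4=1
li $t1, 9 → $t1=9
li $t0, 12 → $t0=12
add $t1, $t1, 15 → $t1=9+15=24
rem $t1, $t1, 12 → $t1=24%12=0
sll $t4, $t4, 2 → $t4=1<<2=4
sub $t0, $t0, 2 → $t0=12-2=10
cmp $t0, 0  (cmp 10,0)
bgt L2: taken
add $t1, $t1, 15 → $t1=0+15=15
rem $t1, $t1, 12 → $t1=15%12=3
sll $t4, $t4, 2 → $t4=4<<2=16
sub $t0, $t0, 2 → $t0=10-2=8
cmp $t0, 0  (cmp 8,0)
bgt L2: taken
add $t1, $t1, 15 → $t1=3+15=18
rem $t1, $t1, 12 → $t1=18%12=6
sll $t4, $t4, 2 → $t4=16<<2=64
sub $t0, $t0, 2 → $t0=8-2=6
cmp $t0, 0  (cmp 6,0)
bgt L2: taken
add $t1, $t1, 15 → $t1=6+15=21
rem $t1, $t1, 12 → $t1=21%12=9
sll $t4, $t4, 2 → $t4=64<<2=256
sub $t0, $t0, 2 → $t0=6-2=4
cmp $t0, 0  (cmp 4,0)
bgt L2: taken
add $t1, $t1, 15 → $t1=9+15=24
rem $t1, $t1, 12 → $t1=24%12=0
sll $t4, $t4, 2 → $t4=256<<2=1024
sub $t0, $t0, 2 → $t0=4-2=2
cmp $t0, 0  (cmp 2,0)
bgt L2: taken
add $t1, $t1, 15 → $t1=0+15=15
rem $t1, $t1, 12 → $t1=15%12=3
sll $t4, $t4, 2 → $t4=1024<<2=4096
sub $t0, $t0, 2 → $t0=2-2=0
cmp $t0, 0  (cmp 0,0)
bgt L2: not taken
sub $t4, $t4, $t1 → $t4=4096-3=4093
halt.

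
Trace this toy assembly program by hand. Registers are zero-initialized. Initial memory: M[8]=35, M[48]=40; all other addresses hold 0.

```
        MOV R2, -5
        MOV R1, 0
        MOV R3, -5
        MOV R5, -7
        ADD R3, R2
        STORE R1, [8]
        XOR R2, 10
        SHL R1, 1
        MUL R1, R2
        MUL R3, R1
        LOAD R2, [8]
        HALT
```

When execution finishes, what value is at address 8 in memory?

0

MOV R2, -5 → R2=-5
MOV R1, 0 → R1=0
MOV R3, -5 → R3=-5
MOV R5, -7 → R5=-7
ADD R3, R2 → R3=(-5)+(-5)=-10
STORE R1, [8] → M[8]=0
XOR R2, 10 → R2=(-5)^10=-15
SHL R1, 1 → R1=0<<1=0
MUL R1, R2 → R1=0*(-15)=0
MUL R3, R1 → R3=(-10)*0=0
LOAD R2, [8] → R2=M[8]=0
halt.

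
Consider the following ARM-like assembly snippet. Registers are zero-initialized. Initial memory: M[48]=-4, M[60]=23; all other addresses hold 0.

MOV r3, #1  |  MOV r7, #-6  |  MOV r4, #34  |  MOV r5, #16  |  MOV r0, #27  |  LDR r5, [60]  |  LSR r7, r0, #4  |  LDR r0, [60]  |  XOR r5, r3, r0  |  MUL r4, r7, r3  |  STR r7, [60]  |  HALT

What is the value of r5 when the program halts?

r3=1
r7=-6
r4=34
r5=16
r0=27
r5=M[60]=23
r7=27>>4=1
r0=M[60]=23
r5=1^23=22
r4=1*1=1
STR r7, [60] → M[60]=1
halt.

22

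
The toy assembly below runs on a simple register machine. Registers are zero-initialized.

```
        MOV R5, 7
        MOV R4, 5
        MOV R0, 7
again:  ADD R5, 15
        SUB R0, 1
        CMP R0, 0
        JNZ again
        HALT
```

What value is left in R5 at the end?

R5=7
R4=5
R0=7
R5=7+15=22
R0=7-1=6
CMP R0, 0  (cmp 6,0)
JNZ again: taken
R5=22+15=37
R0=6-1=5
CMP R0, 0  (cmp 5,0)
JNZ again: taken
R5=37+15=52
R0=5-1=4
CMP R0, 0  (cmp 4,0)
JNZ again: taken
R5=52+15=67
R0=4-1=3
CMP R0, 0  (cmp 3,0)
JNZ again: taken
R5=67+15=82
R0=3-1=2
CMP R0, 0  (cmp 2,0)
JNZ again: taken
R5=82+15=97
R0=2-1=1
CMP R0, 0  (cmp 1,0)
JNZ again: taken
R5=97+15=112
R0=1-1=0
CMP R0, 0  (cmp 0,0)
JNZ again: not taken
halt.

112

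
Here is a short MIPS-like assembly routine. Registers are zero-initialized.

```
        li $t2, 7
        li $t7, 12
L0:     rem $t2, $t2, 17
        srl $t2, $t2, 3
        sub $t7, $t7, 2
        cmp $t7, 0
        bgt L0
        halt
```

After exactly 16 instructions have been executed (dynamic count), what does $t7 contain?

6

after li $t2, 7: $t2=7
after li $t7, 12: $t7=12
after rem $t2, $t2, 17: $t2=7%17=7
after srl $t2, $t2, 3: $t2=7>>3=0
after sub $t7, $t7, 2: $t7=12-2=10
cmp $t7, 0  (cmp 10,0)
bgt L0: taken
after rem $t2, $t2, 17: $t2=0%17=0
after srl $t2, $t2, 3: $t2=0>>3=0
after sub $t7, $t7, 2: $t7=10-2=8
cmp $t7, 0  (cmp 8,0)
bgt L0: taken
after rem $t2, $t2, 17: $t2=0%17=0
after srl $t2, $t2, 3: $t2=0>>3=0
after sub $t7, $t7, 2: $t7=8-2=6
cmp $t7, 0  (cmp 6,0)
After step 16: $t7 = 6.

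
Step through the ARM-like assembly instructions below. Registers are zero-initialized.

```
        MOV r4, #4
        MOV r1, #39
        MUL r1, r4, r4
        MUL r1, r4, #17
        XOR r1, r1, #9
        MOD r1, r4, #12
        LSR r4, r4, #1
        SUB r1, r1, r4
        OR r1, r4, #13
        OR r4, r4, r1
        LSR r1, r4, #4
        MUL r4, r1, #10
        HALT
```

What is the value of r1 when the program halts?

r4=4
r1=39
r1=4*4=16
r1=4*17=68
r1=68^9=77
r1=4%12=4
r4=4>>1=2
r1=4-2=2
r1=2|13=15
r4=2|15=15
r1=15>>4=0
r4=0*10=0
halt.

0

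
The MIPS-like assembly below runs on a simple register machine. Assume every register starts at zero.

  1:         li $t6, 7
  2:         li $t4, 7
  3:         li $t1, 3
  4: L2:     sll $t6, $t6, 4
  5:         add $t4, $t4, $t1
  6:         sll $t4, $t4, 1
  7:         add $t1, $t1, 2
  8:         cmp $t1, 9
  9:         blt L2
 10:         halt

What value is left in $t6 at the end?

after li $t6, 7: $t6=7
after li $t4, 7: $t4=7
after li $t1, 3: $t1=3
after sll $t6, $t6, 4: $t6=7<<4=112
after add $t4, $t4, $t1: $t4=7+3=10
after sll $t4, $t4, 1: $t4=10<<1=20
after add $t1, $t1, 2: $t1=3+2=5
cmp $t1, 9  (cmp 5,9)
blt L2: taken
after sll $t6, $t6, 4: $t6=112<<4=1792
after add $t4, $t4, $t1: $t4=20+5=25
after sll $t4, $t4, 1: $t4=25<<1=50
after add $t1, $t1, 2: $t1=5+2=7
cmp $t1, 9  (cmp 7,9)
blt L2: taken
after sll $t6, $t6, 4: $t6=1792<<4=28672
after add $t4, $t4, $t1: $t4=50+7=57
after sll $t4, $t4, 1: $t4=57<<1=114
after add $t1, $t1, 2: $t1=7+2=9
cmp $t1, 9  (cmp 9,9)
blt L2: not taken
halt.

28672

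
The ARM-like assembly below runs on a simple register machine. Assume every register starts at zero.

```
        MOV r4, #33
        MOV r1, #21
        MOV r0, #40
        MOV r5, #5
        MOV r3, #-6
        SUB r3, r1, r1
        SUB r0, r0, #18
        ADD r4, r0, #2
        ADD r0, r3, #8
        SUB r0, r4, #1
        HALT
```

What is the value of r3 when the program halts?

0

r4=33
r1=21
r0=40
r5=5
r3=-6
r3=21-21=0
r0=40-18=22
r4=22+2=24
r0=0+8=8
r0=24-1=23
halt.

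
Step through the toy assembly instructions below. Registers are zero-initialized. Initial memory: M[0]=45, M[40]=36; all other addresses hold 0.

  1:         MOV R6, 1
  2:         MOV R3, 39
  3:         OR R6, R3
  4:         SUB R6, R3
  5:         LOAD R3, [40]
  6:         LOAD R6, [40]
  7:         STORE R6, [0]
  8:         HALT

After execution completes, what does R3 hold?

R6=1
R3=39
R6=1|39=39
R6=39-39=0
R3=M[40]=36
R6=M[40]=36
STORE R6, [0] → M[0]=36
halt.

36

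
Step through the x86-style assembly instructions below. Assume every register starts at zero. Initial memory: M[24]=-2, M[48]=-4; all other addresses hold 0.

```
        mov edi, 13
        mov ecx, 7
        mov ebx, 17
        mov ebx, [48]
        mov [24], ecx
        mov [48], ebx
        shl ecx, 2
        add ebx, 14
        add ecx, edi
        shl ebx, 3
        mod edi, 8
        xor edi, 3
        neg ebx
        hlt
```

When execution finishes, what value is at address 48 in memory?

-4

after mov edi, 13: edi=13
after mov ecx, 7: ecx=7
after mov ebx, 17: ebx=17
after mov ebx, [48]: ebx=M[48]=-4
mov [24], ecx → M[24]=7
mov [48], ebx → M[48]=-4
after shl ecx, 2: ecx=7<<2=28
after add ebx, 14: ebx=(-4)+14=10
after add ecx, edi: ecx=28+13=41
after shl ebx, 3: ebx=10<<3=80
after mod edi, 8: edi=13%8=5
after xor edi, 3: edi=5^3=6
after neg ebx: ebx=-(80)=-80
halt.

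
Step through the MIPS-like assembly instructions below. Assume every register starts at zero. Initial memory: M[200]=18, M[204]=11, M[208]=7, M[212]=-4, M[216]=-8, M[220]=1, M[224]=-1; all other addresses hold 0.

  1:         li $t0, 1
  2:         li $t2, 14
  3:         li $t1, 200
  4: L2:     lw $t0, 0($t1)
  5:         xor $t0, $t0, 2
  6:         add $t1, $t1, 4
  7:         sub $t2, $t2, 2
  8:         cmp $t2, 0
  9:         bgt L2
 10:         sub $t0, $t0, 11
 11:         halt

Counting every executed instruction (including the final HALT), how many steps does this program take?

47

$t0=1
$t2=14
$t1=200
$t0=M[200]=18
$t0=18^2=16
$t1=200+4=204
$t2=14-2=12
cmp $t2, 0  (cmp 12,0)
bgt L2: taken
$t0=M[204]=11
$t0=11^2=9
$t1=204+4=208
$t2=12-2=10
cmp $t2, 0  (cmp 10,0)
bgt L2: taken
$t0=M[208]=7
$t0=7^2=5
$t1=208+4=212
$t2=10-2=8
cmp $t2, 0  (cmp 8,0)
bgt L2: taken
$t0=M[212]=-4
$t0=(-4)^2=-2
$t1=212+4=216
$t2=8-2=6
cmp $t2, 0  (cmp 6,0)
bgt L2: taken
$t0=M[216]=-8
$t0=(-8)^2=-6
$t1=216+4=220
$t2=6-2=4
cmp $t2, 0  (cmp 4,0)
bgt L2: taken
$t0=M[220]=1
$t0=1^2=3
$t1=220+4=224
$t2=4-2=2
cmp $t2, 0  (cmp 2,0)
bgt L2: taken
$t0=M[224]=-1
$t0=(-1)^2=-3
$t1=224+4=228
$t2=2-2=0
cmp $t2, 0  (cmp 0,0)
bgt L2: not taken
$t0=(-3)-11=-14
halt.
Total executed instructions: 47.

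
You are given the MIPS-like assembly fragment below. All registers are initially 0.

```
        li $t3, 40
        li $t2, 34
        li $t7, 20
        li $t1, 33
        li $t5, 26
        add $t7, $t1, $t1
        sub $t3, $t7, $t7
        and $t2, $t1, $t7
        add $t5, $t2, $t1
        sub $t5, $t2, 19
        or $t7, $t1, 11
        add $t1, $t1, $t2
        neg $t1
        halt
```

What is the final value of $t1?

$t3=40
$t2=34
$t7=20
$t1=33
$t5=26
$t7=33+33=66
$t3=66-66=0
$t2=33&66=0
$t5=0+33=33
$t5=0-19=-19
$t7=33|11=43
$t1=33+0=33
$t1=-(33)=-33
halt.

-33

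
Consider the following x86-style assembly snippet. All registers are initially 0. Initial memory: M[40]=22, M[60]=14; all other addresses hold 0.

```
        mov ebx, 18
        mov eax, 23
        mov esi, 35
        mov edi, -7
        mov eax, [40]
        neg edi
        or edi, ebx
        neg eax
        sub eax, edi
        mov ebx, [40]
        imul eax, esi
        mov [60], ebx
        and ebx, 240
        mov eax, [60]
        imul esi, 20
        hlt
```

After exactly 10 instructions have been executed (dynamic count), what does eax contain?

ebx=18
eax=23
esi=35
edi=-7
eax=M[40]=22
edi=-(-7)=7
edi=7|18=23
eax=-(22)=-22
eax=(-22)-23=-45
ebx=M[40]=22
After step 10: eax = -45.

-45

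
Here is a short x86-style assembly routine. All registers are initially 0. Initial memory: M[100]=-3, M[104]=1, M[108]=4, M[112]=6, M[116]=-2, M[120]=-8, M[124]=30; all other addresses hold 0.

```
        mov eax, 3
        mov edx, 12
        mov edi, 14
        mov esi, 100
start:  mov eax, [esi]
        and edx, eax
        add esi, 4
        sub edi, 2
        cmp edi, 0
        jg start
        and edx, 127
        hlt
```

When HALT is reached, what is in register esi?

128

eax=3
edx=12
edi=14
esi=100
eax=M[100]=-3
edx=12&(-3)=12
esi=100+4=104
edi=14-2=12
cmp edi, 0  (cmp 12,0)
jg start: taken
eax=M[104]=1
edx=12&1=0
esi=104+4=108
edi=12-2=10
cmp edi, 0  (cmp 10,0)
jg start: taken
eax=M[108]=4
edx=0&4=0
esi=108+4=112
edi=10-2=8
cmp edi, 0  (cmp 8,0)
jg start: taken
eax=M[112]=6
edx=0&6=0
esi=112+4=116
edi=8-2=6
cmp edi, 0  (cmp 6,0)
jg start: taken
eax=M[116]=-2
edx=0&(-2)=0
esi=116+4=120
edi=6-2=4
cmp edi, 0  (cmp 4,0)
jg start: taken
eax=M[120]=-8
edx=0&(-8)=0
esi=120+4=124
edi=4-2=2
cmp edi, 0  (cmp 2,0)
jg start: taken
eax=M[124]=30
edx=0&30=0
esi=124+4=128
edi=2-2=0
cmp edi, 0  (cmp 0,0)
jg start: not taken
edx=0&127=0
halt.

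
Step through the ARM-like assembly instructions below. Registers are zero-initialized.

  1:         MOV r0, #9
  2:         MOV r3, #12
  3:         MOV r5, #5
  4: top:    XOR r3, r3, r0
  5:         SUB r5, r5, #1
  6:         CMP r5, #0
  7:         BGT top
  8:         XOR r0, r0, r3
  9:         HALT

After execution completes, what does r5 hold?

0

r0=9
r3=12
r5=5
r3=12^9=5
r5=5-1=4
CMP r5, #0  (cmp 4,0)
BGT top: taken
r3=5^9=12
r5=4-1=3
CMP r5, #0  (cmp 3,0)
BGT top: taken
r3=12^9=5
r5=3-1=2
CMP r5, #0  (cmp 2,0)
BGT top: taken
r3=5^9=12
r5=2-1=1
CMP r5, #0  (cmp 1,0)
BGT top: taken
r3=12^9=5
r5=1-1=0
CMP r5, #0  (cmp 0,0)
BGT top: not taken
r0=9^5=12
halt.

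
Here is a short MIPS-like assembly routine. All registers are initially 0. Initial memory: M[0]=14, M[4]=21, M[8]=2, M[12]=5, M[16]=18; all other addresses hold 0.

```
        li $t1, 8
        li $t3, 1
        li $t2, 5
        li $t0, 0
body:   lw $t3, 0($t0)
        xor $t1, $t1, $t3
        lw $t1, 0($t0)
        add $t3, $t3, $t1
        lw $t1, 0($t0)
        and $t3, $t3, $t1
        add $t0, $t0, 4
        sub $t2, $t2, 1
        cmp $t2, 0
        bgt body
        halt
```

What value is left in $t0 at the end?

$t1=8
$t3=1
$t2=5
$t0=0
$t3=M[0]=14
$t1=8^14=6
$t1=M[0]=14
$t3=14+14=28
$t1=M[0]=14
$t3=28&14=12
$t0=0+4=4
$t2=5-1=4
cmp $t2, 0  (cmp 4,0)
bgt body: taken
$t3=M[4]=21
$t1=14^21=27
$t1=M[4]=21
$t3=21+21=42
$t1=M[4]=21
$t3=42&21=0
$t0=4+4=8
$t2=4-1=3
cmp $t2, 0  (cmp 3,0)
bgt body: taken
$t3=M[8]=2
$t1=21^2=23
$t1=M[8]=2
$t3=2+2=4
$t1=M[8]=2
$t3=4&2=0
$t0=8+4=12
$t2=3-1=2
cmp $t2, 0  (cmp 2,0)
bgt body: taken
$t3=M[12]=5
$t1=2^5=7
$t1=M[12]=5
$t3=5+5=10
$t1=M[12]=5
$t3=10&5=0
$t0=12+4=16
$t2=2-1=1
cmp $t2, 0  (cmp 1,0)
bgt body: taken
$t3=M[16]=18
$t1=5^18=23
$t1=M[16]=18
$t3=18+18=36
$t1=M[16]=18
$t3=36&18=0
$t0=16+4=20
$t2=1-1=0
cmp $t2, 0  (cmp 0,0)
bgt body: not taken
halt.

20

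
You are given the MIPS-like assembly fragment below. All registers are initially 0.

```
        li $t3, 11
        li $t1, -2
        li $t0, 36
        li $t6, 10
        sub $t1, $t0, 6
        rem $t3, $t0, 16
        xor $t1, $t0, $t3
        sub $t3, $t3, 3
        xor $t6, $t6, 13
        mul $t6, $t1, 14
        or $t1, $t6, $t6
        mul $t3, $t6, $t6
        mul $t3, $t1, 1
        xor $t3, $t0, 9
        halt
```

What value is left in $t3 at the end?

45

li $t3, 11 → $t3=11
li $t1, -2 → $t1=-2
li $t0, 36 → $t0=36
li $t6, 10 → $t6=10
sub $t1, $t0, 6 → $t1=36-6=30
rem $t3, $t0, 16 → $t3=36%16=4
xor $t1, $t0, $t3 → $t1=36^4=32
sub $t3, $t3, 3 → $t3=4-3=1
xor $t6, $t6, 13 → $t6=10^13=7
mul $t6, $t1, 14 → $t6=32*14=448
or $t1, $t6, $t6 → $t1=448|448=448
mul $t3, $t6, $t6 → $t3=448*448=200704
mul $t3, $t1, 1 → $t3=448*1=448
xor $t3, $t0, 9 → $t3=36^9=45
halt.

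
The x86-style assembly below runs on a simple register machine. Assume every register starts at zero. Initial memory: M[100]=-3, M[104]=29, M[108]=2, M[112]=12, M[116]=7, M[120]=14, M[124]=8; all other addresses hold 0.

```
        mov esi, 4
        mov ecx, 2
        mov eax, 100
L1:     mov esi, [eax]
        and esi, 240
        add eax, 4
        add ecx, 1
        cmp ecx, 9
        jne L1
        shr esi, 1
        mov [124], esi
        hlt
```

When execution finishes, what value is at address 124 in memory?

0

after mov esi, 4: esi=4
after mov ecx, 2: ecx=2
after mov eax, 100: eax=100
after mov esi, [eax]: esi=M[100]=-3
after and esi, 240: esi=(-3)&240=240
after add eax, 4: eax=100+4=104
after add ecx, 1: ecx=2+1=3
cmp ecx, 9  (cmp 3,9)
jne L1: taken
after mov esi, [eax]: esi=M[104]=29
after and esi, 240: esi=29&240=16
after add eax, 4: eax=104+4=108
after add ecx, 1: ecx=3+1=4
cmp ecx, 9  (cmp 4,9)
jne L1: taken
after mov esi, [eax]: esi=M[108]=2
after and esi, 240: esi=2&240=0
after add eax, 4: eax=108+4=112
after add ecx, 1: ecx=4+1=5
cmp ecx, 9  (cmp 5,9)
jne L1: taken
after mov esi, [eax]: esi=M[112]=12
after and esi, 240: esi=12&240=0
after add eax, 4: eax=112+4=116
after add ecx, 1: ecx=5+1=6
cmp ecx, 9  (cmp 6,9)
jne L1: taken
after mov esi, [eax]: esi=M[116]=7
after and esi, 240: esi=7&240=0
after add eax, 4: eax=116+4=120
after add ecx, 1: ecx=6+1=7
cmp ecx, 9  (cmp 7,9)
jne L1: taken
after mov esi, [eax]: esi=M[120]=14
after and esi, 240: esi=14&240=0
after add eax, 4: eax=120+4=124
after add ecx, 1: ecx=7+1=8
cmp ecx, 9  (cmp 8,9)
jne L1: taken
after mov esi, [eax]: esi=M[124]=8
after and esi, 240: esi=8&240=0
after add eax, 4: eax=124+4=128
after add ecx, 1: ecx=8+1=9
cmp ecx, 9  (cmp 9,9)
jne L1: not taken
after shr esi, 1: esi=0>>1=0
mov [124], esi → M[124]=0
halt.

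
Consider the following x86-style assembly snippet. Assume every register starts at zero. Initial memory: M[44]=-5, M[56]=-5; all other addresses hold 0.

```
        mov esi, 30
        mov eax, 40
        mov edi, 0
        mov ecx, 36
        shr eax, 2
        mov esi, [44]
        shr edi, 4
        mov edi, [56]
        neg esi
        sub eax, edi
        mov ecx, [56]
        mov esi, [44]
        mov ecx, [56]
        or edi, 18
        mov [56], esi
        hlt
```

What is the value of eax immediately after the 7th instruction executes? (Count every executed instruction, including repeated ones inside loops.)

10

mov esi, 30 → esi=30
mov eax, 40 → eax=40
mov edi, 0 → edi=0
mov ecx, 36 → ecx=36
shr eax, 2 → eax=40>>2=10
mov esi, [44] → esi=M[44]=-5
shr edi, 4 → edi=0>>4=0
After step 7: eax = 10.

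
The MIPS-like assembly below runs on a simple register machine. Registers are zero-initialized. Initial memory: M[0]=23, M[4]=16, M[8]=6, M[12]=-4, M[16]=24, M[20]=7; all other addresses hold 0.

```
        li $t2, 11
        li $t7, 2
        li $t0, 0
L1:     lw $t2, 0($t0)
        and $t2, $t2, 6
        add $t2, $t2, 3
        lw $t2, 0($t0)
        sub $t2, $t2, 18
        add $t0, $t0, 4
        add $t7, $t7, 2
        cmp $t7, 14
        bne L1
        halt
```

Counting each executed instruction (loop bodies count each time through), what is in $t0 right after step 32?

after li $t2, 11: $t2=11
after li $t7, 2: $t7=2
after li $t0, 0: $t0=0
after lw $t2, 0($t0): $t2=M[0]=23
after and $t2, $t2, 6: $t2=23&6=6
after add $t2, $t2, 3: $t2=6+3=9
after lw $t2, 0($t0): $t2=M[0]=23
after sub $t2, $t2, 18: $t2=23-18=5
after add $t0, $t0, 4: $t0=0+4=4
after add $t7, $t7, 2: $t7=2+2=4
cmp $t7, 14  (cmp 4,14)
bne L1: taken
after lw $t2, 0($t0): $t2=M[4]=16
after and $t2, $t2, 6: $t2=16&6=0
after add $t2, $t2, 3: $t2=0+3=3
after lw $t2, 0($t0): $t2=M[4]=16
after sub $t2, $t2, 18: $t2=16-18=-2
after add $t0, $t0, 4: $t0=4+4=8
after add $t7, $t7, 2: $t7=4+2=6
cmp $t7, 14  (cmp 6,14)
bne L1: taken
after lw $t2, 0($t0): $t2=M[8]=6
after and $t2, $t2, 6: $t2=6&6=6
after add $t2, $t2, 3: $t2=6+3=9
after lw $t2, 0($t0): $t2=M[8]=6
after sub $t2, $t2, 18: $t2=6-18=-12
after add $t0, $t0, 4: $t0=8+4=12
after add $t7, $t7, 2: $t7=6+2=8
cmp $t7, 14  (cmp 8,14)
bne L1: taken
after lw $t2, 0($t0): $t2=M[12]=-4
after and $t2, $t2, 6: $t2=(-4)&6=4
After step 32: $t0 = 12.

12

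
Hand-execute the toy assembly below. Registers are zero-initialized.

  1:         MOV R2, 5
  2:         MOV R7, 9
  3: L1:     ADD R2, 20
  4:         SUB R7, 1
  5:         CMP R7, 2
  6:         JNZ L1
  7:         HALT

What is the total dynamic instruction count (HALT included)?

after MOV R2, 5: R2=5
after MOV R7, 9: R7=9
after ADD R2, 20: R2=5+20=25
after SUB R7, 1: R7=9-1=8
CMP R7, 2  (cmp 8,2)
JNZ L1: taken
after ADD R2, 20: R2=25+20=45
after SUB R7, 1: R7=8-1=7
CMP R7, 2  (cmp 7,2)
JNZ L1: taken
after ADD R2, 20: R2=45+20=65
after SUB R7, 1: R7=7-1=6
CMP R7, 2  (cmp 6,2)
JNZ L1: taken
after ADD R2, 20: R2=65+20=85
after SUB R7, 1: R7=6-1=5
CMP R7, 2  (cmp 5,2)
JNZ L1: taken
after ADD R2, 20: R2=85+20=105
after SUB R7, 1: R7=5-1=4
CMP R7, 2  (cmp 4,2)
JNZ L1: taken
after ADD R2, 20: R2=105+20=125
after SUB R7, 1: R7=4-1=3
CMP R7, 2  (cmp 3,2)
JNZ L1: taken
after ADD R2, 20: R2=125+20=145
after SUB R7, 1: R7=3-1=2
CMP R7, 2  (cmp 2,2)
JNZ L1: not taken
halt.
Total executed instructions: 31.

31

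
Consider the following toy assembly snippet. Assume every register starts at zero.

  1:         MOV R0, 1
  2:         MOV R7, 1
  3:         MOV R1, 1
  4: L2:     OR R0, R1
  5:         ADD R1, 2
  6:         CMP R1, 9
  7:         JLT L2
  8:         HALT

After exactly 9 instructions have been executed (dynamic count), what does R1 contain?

after MOV R0, 1: R0=1
after MOV R7, 1: R7=1
after MOV R1, 1: R1=1
after OR R0, R1: R0=1|1=1
after ADD R1, 2: R1=1+2=3
CMP R1, 9  (cmp 3,9)
JLT L2: taken
after OR R0, R1: R0=1|3=3
after ADD R1, 2: R1=3+2=5
After step 9: R1 = 5.

5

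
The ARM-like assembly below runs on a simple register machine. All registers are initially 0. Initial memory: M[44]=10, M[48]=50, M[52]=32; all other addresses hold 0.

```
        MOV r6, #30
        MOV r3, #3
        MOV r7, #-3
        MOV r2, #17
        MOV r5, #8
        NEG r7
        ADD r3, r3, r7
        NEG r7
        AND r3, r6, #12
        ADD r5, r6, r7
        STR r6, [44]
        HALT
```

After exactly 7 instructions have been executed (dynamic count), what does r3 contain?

MOV r6, #30 → r6=30
MOV r3, #3 → r3=3
MOV r7, #-3 → r7=-3
MOV r2, #17 → r2=17
MOV r5, #8 → r5=8
NEG r7 → r7=-(-3)=3
ADD r3, r3, r7 → r3=3+3=6
After step 7: r3 = 6.

6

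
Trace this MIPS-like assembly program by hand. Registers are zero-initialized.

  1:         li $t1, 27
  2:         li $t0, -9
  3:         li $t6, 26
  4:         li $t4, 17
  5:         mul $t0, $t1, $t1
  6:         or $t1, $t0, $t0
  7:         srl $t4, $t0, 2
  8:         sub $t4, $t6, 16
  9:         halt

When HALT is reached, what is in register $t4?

$t1=27
$t0=-9
$t6=26
$t4=17
$t0=27*27=729
$t1=729|729=729
$t4=729>>2=182
$t4=26-16=10
halt.

10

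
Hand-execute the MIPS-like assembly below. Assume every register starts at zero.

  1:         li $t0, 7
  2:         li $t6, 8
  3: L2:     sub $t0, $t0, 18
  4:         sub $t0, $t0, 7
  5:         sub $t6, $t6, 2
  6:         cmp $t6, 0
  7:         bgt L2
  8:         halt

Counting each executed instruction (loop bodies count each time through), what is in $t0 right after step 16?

$t0=7
$t6=8
$t0=7-18=-11
$t0=(-11)-7=-18
$t6=8-2=6
cmp $t6, 0  (cmp 6,0)
bgt L2: taken
$t0=(-18)-18=-36
$t0=(-36)-7=-43
$t6=6-2=4
cmp $t6, 0  (cmp 4,0)
bgt L2: taken
$t0=(-43)-18=-61
$t0=(-61)-7=-68
$t6=4-2=2
cmp $t6, 0  (cmp 2,0)
After step 16: $t0 = -68.

-68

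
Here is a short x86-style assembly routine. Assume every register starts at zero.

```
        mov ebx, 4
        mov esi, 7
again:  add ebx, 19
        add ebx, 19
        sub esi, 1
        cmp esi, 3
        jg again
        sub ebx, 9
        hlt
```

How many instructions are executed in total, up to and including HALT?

24

ebx=4
esi=7
ebx=4+19=23
ebx=23+19=42
esi=7-1=6
cmp esi, 3  (cmp 6,3)
jg again: taken
ebx=42+19=61
ebx=61+19=80
esi=6-1=5
cmp esi, 3  (cmp 5,3)
jg again: taken
ebx=80+19=99
ebx=99+19=118
esi=5-1=4
cmp esi, 3  (cmp 4,3)
jg again: taken
ebx=118+19=137
ebx=137+19=156
esi=4-1=3
cmp esi, 3  (cmp 3,3)
jg again: not taken
ebx=156-9=147
halt.
Total executed instructions: 24.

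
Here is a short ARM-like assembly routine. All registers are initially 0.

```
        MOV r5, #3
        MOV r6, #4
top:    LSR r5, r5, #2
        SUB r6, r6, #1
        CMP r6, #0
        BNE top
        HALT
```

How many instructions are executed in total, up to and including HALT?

after MOV r5, #3: r5=3
after MOV r6, #4: r6=4
after LSR r5, r5, #2: r5=3>>2=0
after SUB r6, r6, #1: r6=4-1=3
CMP r6, #0  (cmp 3,0)
BNE top: taken
after LSR r5, r5, #2: r5=0>>2=0
after SUB r6, r6, #1: r6=3-1=2
CMP r6, #0  (cmp 2,0)
BNE top: taken
after LSR r5, r5, #2: r5=0>>2=0
after SUB r6, r6, #1: r6=2-1=1
CMP r6, #0  (cmp 1,0)
BNE top: taken
after LSR r5, r5, #2: r5=0>>2=0
after SUB r6, r6, #1: r6=1-1=0
CMP r6, #0  (cmp 0,0)
BNE top: not taken
halt.
Total executed instructions: 19.

19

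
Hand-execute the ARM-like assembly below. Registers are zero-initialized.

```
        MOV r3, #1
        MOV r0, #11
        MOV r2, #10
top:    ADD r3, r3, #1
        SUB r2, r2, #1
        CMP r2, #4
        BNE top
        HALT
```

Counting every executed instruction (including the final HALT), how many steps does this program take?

r3=1
r0=11
r2=10
r3=1+1=2
r2=10-1=9
CMP r2, #4  (cmp 9,4)
BNE top: taken
r3=2+1=3
r2=9-1=8
CMP r2, #4  (cmp 8,4)
BNE top: taken
r3=3+1=4
r2=8-1=7
CMP r2, #4  (cmp 7,4)
BNE top: taken
r3=4+1=5
r2=7-1=6
CMP r2, #4  (cmp 6,4)
BNE top: taken
r3=5+1=6
r2=6-1=5
CMP r2, #4  (cmp 5,4)
BNE top: taken
r3=6+1=7
r2=5-1=4
CMP r2, #4  (cmp 4,4)
BNE top: not taken
halt.
Total executed instructions: 28.

28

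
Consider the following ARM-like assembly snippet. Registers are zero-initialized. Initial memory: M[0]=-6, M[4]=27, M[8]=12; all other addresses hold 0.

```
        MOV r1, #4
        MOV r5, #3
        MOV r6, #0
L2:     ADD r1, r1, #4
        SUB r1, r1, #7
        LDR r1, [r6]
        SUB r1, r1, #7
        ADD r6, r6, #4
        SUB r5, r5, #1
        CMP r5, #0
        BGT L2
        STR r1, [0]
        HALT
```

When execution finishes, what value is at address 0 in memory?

r1=4
r5=3
r6=0
r1=4+4=8
r1=8-7=1
r1=M[0]=-6
r1=(-6)-7=-13
r6=0+4=4
r5=3-1=2
CMP r5, #0  (cmp 2,0)
BGT L2: taken
r1=(-13)+4=-9
r1=(-9)-7=-16
r1=M[4]=27
r1=27-7=20
r6=4+4=8
r5=2-1=1
CMP r5, #0  (cmp 1,0)
BGT L2: taken
r1=20+4=24
r1=24-7=17
r1=M[8]=12
r1=12-7=5
r6=8+4=12
r5=1-1=0
CMP r5, #0  (cmp 0,0)
BGT L2: not taken
STR r1, [0] → M[0]=5
halt.

5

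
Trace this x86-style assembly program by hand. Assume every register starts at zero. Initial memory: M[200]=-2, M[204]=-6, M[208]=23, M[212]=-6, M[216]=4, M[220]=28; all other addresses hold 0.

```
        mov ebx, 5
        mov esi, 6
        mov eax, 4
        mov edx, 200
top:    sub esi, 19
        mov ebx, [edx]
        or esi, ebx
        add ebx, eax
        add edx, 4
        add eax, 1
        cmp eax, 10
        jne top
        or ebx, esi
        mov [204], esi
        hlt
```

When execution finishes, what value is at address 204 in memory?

-36

mov ebx, 5 → ebx=5
mov esi, 6 → esi=6
mov eax, 4 → eax=4
mov edx, 200 → edx=200
sub esi, 19 → esi=6-19=-13
mov ebx, [edx] → ebx=M[200]=-2
or esi, ebx → esi=(-13)|(-2)=-1
add ebx, eax → ebx=(-2)+4=2
add edx, 4 → edx=200+4=204
add eax, 1 → eax=4+1=5
cmp eax, 10  (cmp 5,10)
jne top: taken
sub esi, 19 → esi=(-1)-19=-20
mov ebx, [edx] → ebx=M[204]=-6
or esi, ebx → esi=(-20)|(-6)=-2
add ebx, eax → ebx=(-6)+5=-1
add edx, 4 → edx=204+4=208
add eax, 1 → eax=5+1=6
cmp eax, 10  (cmp 6,10)
jne top: taken
sub esi, 19 → esi=(-2)-19=-21
mov ebx, [edx] → ebx=M[208]=23
or esi, ebx → esi=(-21)|23=-1
add ebx, eax → ebx=23+6=29
add edx, 4 → edx=208+4=212
add eax, 1 → eax=6+1=7
cmp eax, 10  (cmp 7,10)
jne top: taken
sub esi, 19 → esi=(-1)-19=-20
mov ebx, [edx] → ebx=M[212]=-6
or esi, ebx → esi=(-20)|(-6)=-2
add ebx, eax → ebx=(-6)+7=1
add edx, 4 → edx=212+4=216
add eax, 1 → eax=7+1=8
cmp eax, 10  (cmp 8,10)
jne top: taken
sub esi, 19 → esi=(-2)-19=-21
mov ebx, [edx] → ebx=M[216]=4
or esi, ebx → esi=(-21)|4=-17
add ebx, eax → ebx=4+8=12
add edx, 4 → edx=216+4=220
add eax, 1 → eax=8+1=9
cmp eax, 10  (cmp 9,10)
jne top: taken
sub esi, 19 → esi=(-17)-19=-36
mov ebx, [edx] → ebx=M[220]=28
or esi, ebx → esi=(-36)|28=-36
add ebx, eax → ebx=28+9=37
add edx, 4 → edx=220+4=224
add eax, 1 → eax=9+1=10
cmp eax, 10  (cmp 10,10)
jne top: not taken
or ebx, esi → ebx=37|(-36)=-3
mov [204], esi → M[204]=-36
halt.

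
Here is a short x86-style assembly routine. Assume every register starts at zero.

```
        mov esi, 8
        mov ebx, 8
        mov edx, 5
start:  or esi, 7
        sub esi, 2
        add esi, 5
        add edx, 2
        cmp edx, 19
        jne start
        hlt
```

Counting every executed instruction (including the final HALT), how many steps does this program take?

esi=8
ebx=8
edx=5
esi=8|7=15
esi=15-2=13
esi=13+5=18
edx=5+2=7
cmp edx, 19  (cmp 7,19)
jne start: taken
esi=18|7=23
esi=23-2=21
esi=21+5=26
edx=7+2=9
cmp edx, 19  (cmp 9,19)
jne start: taken
esi=26|7=31
esi=31-2=29
esi=29+5=34
edx=9+2=11
cmp edx, 19  (cmp 11,19)
jne start: taken
esi=34|7=39
esi=39-2=37
esi=37+5=42
edx=11+2=13
cmp edx, 19  (cmp 13,19)
jne start: taken
esi=42|7=47
esi=47-2=45
esi=45+5=50
edx=13+2=15
cmp edx, 19  (cmp 15,19)
jne start: taken
esi=50|7=55
esi=55-2=53
esi=53+5=58
edx=15+2=17
cmp edx, 19  (cmp 17,19)
jne start: taken
esi=58|7=63
esi=63-2=61
esi=61+5=66
edx=17+2=19
cmp edx, 19  (cmp 19,19)
jne start: not taken
halt.
Total executed instructions: 46.

46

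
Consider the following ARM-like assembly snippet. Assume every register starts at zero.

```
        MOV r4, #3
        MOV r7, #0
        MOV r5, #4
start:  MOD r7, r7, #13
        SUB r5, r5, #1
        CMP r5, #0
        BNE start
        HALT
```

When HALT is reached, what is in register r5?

MOV r4, #3 → r4=3
MOV r7, #0 → r7=0
MOV r5, #4 → r5=4
MOD r7, r7, #13 → r7=0%13=0
SUB r5, r5, #1 → r5=4-1=3
CMP r5, #0  (cmp 3,0)
BNE start: taken
MOD r7, r7, #13 → r7=0%13=0
SUB r5, r5, #1 → r5=3-1=2
CMP r5, #0  (cmp 2,0)
BNE start: taken
MOD r7, r7, #13 → r7=0%13=0
SUB r5, r5, #1 → r5=2-1=1
CMP r5, #0  (cmp 1,0)
BNE start: taken
MOD r7, r7, #13 → r7=0%13=0
SUB r5, r5, #1 → r5=1-1=0
CMP r5, #0  (cmp 0,0)
BNE start: not taken
halt.

0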